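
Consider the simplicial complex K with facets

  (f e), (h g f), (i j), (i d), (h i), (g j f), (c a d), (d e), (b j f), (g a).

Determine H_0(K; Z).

H_0 ≅ Z.

Take the total order a < b < c < d < e < f < g < h < i < j on the vertex set. Then K (dimension 2) consists of the simplices:

  0-simplices (10): a, b, c, d, e, f, g, h, i, j
  1-simplices (16): ac, ad, ag, bf, bj, cd, de, di, ef, fg, fh, fj, gh, gj, hi, ij
  2-simplices (4): acd, bfj, fgh, fgj

Hence C_0 ≅ Z^10, C_1 ≅ Z^16, C_2 ≅ Z^4.

The boundary map ∂_1: C_1 → C_0 is given by ∂[p,q] = [q] − [p]. For instance
  ∂fg = g − f.
The resulting 10×16 matrix has rank 9, and its Smith normal form has invariant factors (1,1,1,1,1,1,1,1,1).

The boundary map ∂_2: C_2 → C_1 maps a triangle to the signed sum of its edges. For instance
  ∂bfj = fj − bj + bf,
  ∂fgj = gj − fj + fg.
This gives a 16×4 integer matrix of rank 4; reducing to Smith normal form yields diagonal entries (1,1,1,1).

Computing H_k = (kernel of ∂_k) / (image of ∂_{k+1}):

  H_0: rank C_0 − rank ∂_1 = 10 − 9 = 1, and the invariant factors of ∂_1 are all 1, so H_0 = Z.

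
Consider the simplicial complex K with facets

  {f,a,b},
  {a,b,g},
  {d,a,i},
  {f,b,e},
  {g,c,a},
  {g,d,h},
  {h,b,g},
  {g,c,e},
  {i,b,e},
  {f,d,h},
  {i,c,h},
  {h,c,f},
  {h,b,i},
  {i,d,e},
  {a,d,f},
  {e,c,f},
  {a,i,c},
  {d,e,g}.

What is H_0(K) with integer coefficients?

H_0 = Z.

We work with the vertex ordering a < b < c < d < e < f < g < h < i. The simplices of K, each written with vertices in increasing order, are:

  0-simplices (9): a, b, c, d, e, f, g, h, i
  1-simplices (27): ab, ac, ad, af, ag, ai, be, bf, bg, bh, bi, ce, cf, cg, ch, ci, de, df, dg, dh, di, ef, eg, ei, fh, gh, hi
  2-simplices (18): abf, abg, acg, aci, adf, adi, bef, bei, bgh, bhi, cef, ceg, cfh, chi, deg, dei, dfh, dgh

giving chain groups C_0 ≅ Z^9, C_1 ≅ Z^27, C_2 ≅ Z^18.

Boundary ∂_1: C_1 → C_0 is given by ∂[p,q] = [q] − [p]. For instance
  ∂eg = g − e.
The resulting 9×27 matrix has rank 8, and its Smith normal form has invariant factors (1,1,1,1,1,1,1,1).

∂_2: C_2 → C_1 acts by ∂[p,q,r] = [q,r] − [p,r] + [p,q]. For instance
  ∂chi = hi − ci + ch,
  ∂bhi = hi − bi + bh.
The 27×18 boundary matrix has rank 17 and Smith normal form diag(1,1,1,1,1,1,1,1,1,1,1,1,1,1,1,1,1).

Computing H_k = (kernel of ∂_k) / (image of ∂_{k+1}):

  H_0: rank C_0 − rank ∂_1 = 9 − 8 = 1, and the invariant factors of ∂_1 are all 1, so H_0 ≅ Z.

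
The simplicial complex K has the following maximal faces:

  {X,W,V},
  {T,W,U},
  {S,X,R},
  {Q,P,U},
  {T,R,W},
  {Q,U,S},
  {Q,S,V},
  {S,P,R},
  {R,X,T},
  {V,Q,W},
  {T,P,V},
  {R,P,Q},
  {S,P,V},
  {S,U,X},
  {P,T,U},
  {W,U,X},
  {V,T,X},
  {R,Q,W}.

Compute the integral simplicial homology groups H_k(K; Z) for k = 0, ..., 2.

H_0 ≅ Z,  H_1 ≅ Z ⊕ Z/2,  H_2 = 0.

Order the vertices as P < Q < R < S < T < U < V < W < X. Listing each simplex with vertices in this order, K has dimension 2 with simplices:

  0-simplices (9): P, Q, R, S, T, U, V, W, X
  1-simplices (27): PQ, PR, PS, PT, PU, PV, QR, QS, QU, QV, QW, RS, RT, RW, RX, SU, SV, SX, TU, TV, TW, TX, UW, UX, VW, VX, WX
  2-simplices (18): PQR, PQU, PRS, PSV, PTU, PTV, QRW, QSU, QSV, QVW, RSX, RTW, RTX, SUX, TUW, TVX, UWX, VWX

giving chain groups C_0 ≅ Z^9, C_1 ≅ Z^27, C_2 ≅ Z^18.

∂_1: C_1 → C_0 maps an edge to its endpoints' difference, ∂[p,q] = q − p.
The resulting 9×27 matrix has rank 8, and its Smith normal form has invariant factors (1,1,1,1,1,1,1,1).

Boundary ∂_2: C_2 → C_1 maps a triangle to the signed sum of its edges. For instance
  ∂PTV = TV − PV + PT,
  ∂VWX = WX − VX + VW.
The 27×18 boundary matrix has rank 18 and Smith normal form diag(1,1,1,1,1,1,1,1,1,1,1,1,1,1,1,1,1,2).

From H_k ≅ ker(∂_k) / im(∂_{k+1}) we obtain:

  H_0: rank C_0 − rank ∂_1 = 9 − 8 = 1, and the invariant factors of ∂_1 are all 1, so H_0 ≅ Z.
  H_1: rank ker ∂_1 − rank ∂_2 = (27 − 8) − 18 = 1, and ∂_2 has invariant factor 2 > 1, so H_1 ≅ Z ⊕ Z/2.
  H_2: rank ker ∂_2 − rank ∂_3 = (18 − 18) − 0 = 0, and there is no ∂_3, so H_2 ≅ 0.

(K is a triangulation of the Klein bottle.)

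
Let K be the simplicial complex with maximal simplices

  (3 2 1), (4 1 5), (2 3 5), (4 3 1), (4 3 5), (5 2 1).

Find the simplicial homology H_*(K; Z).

H_0 = Z,  H_1 = 0,  H_2 = Z.

We work with the vertex ordering 1 < 2 < 3 < 4 < 5. The simplices of K, each written with vertices in increasing order, are:

  0-simplices (5): [1], [2], [3], [4], [5]
  1-simplices (9): [1,2], [1,3], [1,4], [1,5], [2,3], [2,5], [3,4], [3,5], [4,5]
  2-simplices (6): [1,2,3], [1,2,5], [1,3,4], [1,4,5], [2,3,5], [3,4,5]

giving chain groups C_0 ≅ Z^5, C_1 ≅ Z^9, C_2 ≅ Z^6.

Boundary ∂_1: C_1 → C_0 sends each edge [p,q] (with p < q) to q − p.
The 5×9 boundary matrix has rank 4 and Smith normal form diag(1,1,1,1).

The boundary map ∂_2: C_2 → C_1 sends each 2-simplex [p,q,r] to [q,r] − [p,r] + [p,q]. For instance
  ∂[1,2,5] = [2,5] − [1,5] + [1,2],
  ∂[3,4,5] = [4,5] − [3,5] + [3,4].
As a 9×6 matrix over Z this has rank 5, with invariant factors (1,1,1,1,1).

Now H_k = ker ∂_k / im ∂_{k+1}, so:

  H_0: rank C_0 − rank ∂_1 = 5 − 4 = 1, and the invariant factors of ∂_1 are all 1, so H_0 ≅ Z.
  H_1: rank ker ∂_1 − rank ∂_2 = (9 − 4) − 5 = 0, and the invariant factors of ∂_2 are all 1, so H_1 ≅ 0.
  H_2: rank ker ∂_2 − rank ∂_3 = (6 − 5) − 0 = 1, and there is no ∂_3, so H_2 ≅ Z.

As a check, the Euler characteristic is 5 − 9 + 6 = 2, which agrees with 1 − 0 + 1 = 2.
(K is a triangulation of the 2-sphere S^2.)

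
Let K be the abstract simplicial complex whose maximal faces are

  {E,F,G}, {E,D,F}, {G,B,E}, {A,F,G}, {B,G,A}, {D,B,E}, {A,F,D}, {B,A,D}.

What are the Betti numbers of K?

Take the total order A < B < D < E < F < G on the vertex set. Then K (dimension 2) consists of the simplices:

  0-simplices (6): A, B, D, E, F, G
  1-simplices (12): AB, AD, AF, AG, BD, BE, BG, DE, DF, EF, EG, FG
  2-simplices (8): ABD, ABG, ADF, AFG, BDE, BEG, DEF, EFG

so the chain groups are C_0 ≅ Z^6, C_1 ≅ Z^12, C_2 ≅ Z^8.

The boundary map ∂_1: C_1 → C_0 is given by ∂[p,q] = [q] − [p]. For instance
  ∂BE = E − B.
This gives a 6×12 integer matrix of rank 5; reducing to Smith normal form yields diagonal entries (1,1,1,1,1).

Boundary ∂_2: C_2 → C_1 acts by ∂[p,q,r] = [q,r] − [p,r] + [p,q]. For instance
  ∂BDE = DE − BE + BD,
  ∂AFG = FG − AG + AF.
This gives a 12×8 integer matrix of rank 7; reducing to Smith normal form yields diagonal entries (1,1,1,1,1,1,1).

Computing H_k = (kernel of ∂_k) / (image of ∂_{k+1}):

  H_0: rank C_0 − rank ∂_1 = 6 − 5 = 1, and the invariant factors of ∂_1 are all 1, so H_0 ≅ Z.
  H_1: rank ker ∂_1 − rank ∂_2 = (12 − 5) − 7 = 0, and the invariant factors of ∂_2 are all 1, so H_1 ≅ 0.
  H_2: rank ker ∂_2 − rank ∂_3 = (8 − 7) − 0 = 1, and there is no ∂_3, so H_2 ≅ Z.

As a check, the Euler characteristic is 6 − 12 + 8 = 2, which agrees with 1 − 0 + 1 = 2.
(K is a triangulation of the 2-sphere S^2.)

Hence the Betti numbers are b_0 = 1, b_1 = 0, b_2 = 1.

b_0 = 1, b_1 = 0, b_2 = 1.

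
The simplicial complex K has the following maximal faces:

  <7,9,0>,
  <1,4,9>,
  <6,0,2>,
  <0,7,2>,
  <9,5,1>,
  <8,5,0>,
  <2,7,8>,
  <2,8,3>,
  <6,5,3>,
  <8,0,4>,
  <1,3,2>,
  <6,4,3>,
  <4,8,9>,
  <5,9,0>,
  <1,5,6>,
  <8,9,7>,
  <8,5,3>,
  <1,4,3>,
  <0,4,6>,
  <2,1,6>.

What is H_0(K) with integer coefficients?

H_0 ≅ Z.

K has 10 vertices, 30 edges, 20 triangles.
rank ∂_0 = 0, rank ∂_1 = 9 ⇒ b_0 = 10 − 0 − 9 = 1; all invariant factors of ∂_1 are 1 so no torsion. So H_0 ≅ Z.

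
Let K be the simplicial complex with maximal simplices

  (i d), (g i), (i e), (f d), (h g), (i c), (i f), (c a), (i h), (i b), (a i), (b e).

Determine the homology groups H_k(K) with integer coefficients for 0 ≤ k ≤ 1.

H_0 = Z,  H_1 = Z^4.

Order the vertices as a < b < c < d < e < f < g < h < i. Listing each simplex with vertices in this order, K has dimension 1 with simplices:

  0-simplices (9): a, b, c, d, e, f, g, h, i
  1-simplices (12): ac, ai, be, bi, ci, df, di, ei, fi, gh, gi, hi

so the chain groups are C_0 ≅ Z^9, C_1 ≅ Z^12.

The boundary map ∂_1: C_1 → C_0 sends each edge [p,q] (with p < q) to q − p. For instance
  ∂be = e − b.
The 9×12 boundary matrix has rank 8 and Smith normal form diag(1,1,1,1,1,1,1,1).

Now H_k = ker ∂_k / im ∂_{k+1}, so:

  H_0: rank C_0 − rank ∂_1 = 9 − 8 = 1, and the invariant factors of ∂_1 are all 1, so H_0 = Z.
  H_1: rank ker ∂_1 − rank ∂_2 = (12 − 8) − 0 = 4, and there is no ∂_2, so H_1 = Z^4.

(K is a triangulation of a wedge of 4 circles.)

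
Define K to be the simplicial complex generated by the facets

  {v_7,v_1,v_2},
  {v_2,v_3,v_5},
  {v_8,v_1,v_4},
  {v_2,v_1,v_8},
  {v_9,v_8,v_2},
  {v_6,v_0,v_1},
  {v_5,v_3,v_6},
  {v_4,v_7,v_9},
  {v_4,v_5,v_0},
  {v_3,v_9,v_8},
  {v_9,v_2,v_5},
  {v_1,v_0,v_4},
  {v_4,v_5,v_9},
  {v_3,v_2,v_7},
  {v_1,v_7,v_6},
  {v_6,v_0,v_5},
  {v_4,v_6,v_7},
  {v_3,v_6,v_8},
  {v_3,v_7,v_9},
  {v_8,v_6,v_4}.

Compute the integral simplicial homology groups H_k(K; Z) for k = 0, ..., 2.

Order the vertices as v_0 < v_1 < v_2 < v_3 < v_4 < v_5 < v_6 < v_7 < v_8 < v_9. Listing each simplex with vertices in this order, K has dimension 2 with simplices:

  0-simplices (10): [v_0], [v_1], [v_2], [v_3], [v_4], [v_5], [v_6], [v_7], [v_8], [v_9]
  1-simplices (30): (30 of them)
  2-simplices (20): (20 of them)

giving chain groups C_0 ≅ Z^10, C_1 ≅ Z^30, C_2 ≅ Z^20.

∂_1: C_1 → C_0 maps an edge to its endpoints' difference, ∂[p,q] = q − p. For instance
  ∂[v_1,v_4] = [v_4] − [v_1].
As a 10×30 matrix over Z this has rank 9, with invariant factors (1,1,1,1,1,1,1,1,1).

Boundary ∂_2: C_2 → C_1 sends each 2-simplex [p,q,r] to [q,r] − [p,r] + [p,q]. For instance
  ∂[v_4,v_5,v_9] = [v_5,v_9] − [v_4,v_9] + [v_4,v_5],
  ∂[v_3,v_5,v_6] = [v_5,v_6] − [v_3,v_6] + [v_3,v_5].
This gives a 30×20 integer matrix of rank 20; reducing to Smith normal form yields diagonal entries (1,1,1,1,1,1,1,1,1,1,1,1,1,1,1,1,1,1,1,2).

Now H_k = ker ∂_k / im ∂_{k+1}, so:

  H_0: rank C_0 − rank ∂_1 = 10 − 9 = 1, and the invariant factors of ∂_1 are all 1, so H_0 ≅ Z.
  H_1: rank ker ∂_1 − rank ∂_2 = (30 − 9) − 20 = 1, and ∂_2 has invariant factor 2 > 1, so H_1 ≅ Z ⊕ Z/2.
  H_2: rank ker ∂_2 − rank ∂_3 = (20 − 20) − 0 = 0, and there is no ∂_3, so H_2 ≅ 0.

As a check, the Euler characteristic is 10 − 30 + 20 = 0, which agrees with 1 − 1 + 0 = 0.

H_0 ≅ Z,  H_1 ≅ Z ⊕ Z/2,  H_2 = 0.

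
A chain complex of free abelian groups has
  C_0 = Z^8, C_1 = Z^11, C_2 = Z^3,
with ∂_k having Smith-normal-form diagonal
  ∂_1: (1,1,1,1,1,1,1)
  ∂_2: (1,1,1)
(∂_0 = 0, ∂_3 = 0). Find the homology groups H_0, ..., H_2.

H_0 ≅ Z,  H_1 ≅ Z,  H_2 = 0.

H_0: b_0 = 8 − 0 − 7 = 1; torsion from ∂_1 factors > 1: none. So H_0 ≅ Z.
H_1: b_1 = 11 − 7 − 3 = 1; torsion from ∂_2 factors > 1: none. So H_1 ≅ Z.
H_2: b_2 = 3 − 3 − 0 = 0; torsion from ∂_3 factors > 1: none. So H_2 ≅ 0.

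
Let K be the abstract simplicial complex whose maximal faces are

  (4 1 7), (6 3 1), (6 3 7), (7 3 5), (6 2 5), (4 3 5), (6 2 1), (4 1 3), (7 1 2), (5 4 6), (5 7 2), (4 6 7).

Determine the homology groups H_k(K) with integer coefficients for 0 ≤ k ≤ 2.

Fix the vertex order 1 < 2 < 3 < 4 < 5 < 6 < 7 and write every simplex with vertices in increasing order. Then dim K = 2 and the simplices of K are:

  0-simplices (7): [1], [2], [3], [4], [5], [6], [7]
  1-simplices (18): [1,2], [1,3], [1,4], [1,6], [1,7], [2,5], [2,6], [2,7], [3,4], [3,5], [3,6], [3,7], [4,5], [4,6], [4,7], [5,6], [5,7], [6,7]
  2-simplices (12): [1,2,6], [1,2,7], [1,3,4], [1,3,6], [1,4,7], [2,5,6], [2,5,7], [3,4,5], [3,5,7], [3,6,7], [4,5,6], [4,6,7]

giving chain groups C_0 ≅ Z^7, C_1 ≅ Z^18, C_2 ≅ Z^12.

∂_1: C_1 → C_0 maps an edge to its endpoints' difference, ∂[p,q] = q − p. For instance
  ∂[4,5] = [5] − [4].
This gives a 7×18 integer matrix of rank 6; reducing to Smith normal form yields diagonal entries (1,1,1,1,1,1).

The boundary map ∂_2: C_2 → C_1 acts by ∂[p,q,r] = [q,r] − [p,r] + [p,q]. For instance
  ∂[1,4,7] = [4,7] − [1,7] + [1,4],
  ∂[1,3,6] = [3,6] − [1,6] + [1,3].
The resulting 18×12 matrix has rank 12, and its Smith normal form has invariant factors (1,1,1,1,1,1,1,1,1,1,1,2).

Reading off H_k = ker ∂_k / im ∂_{k+1}:

  H_0: rank C_0 − rank ∂_1 = 7 − 6 = 1, and the invariant factors of ∂_1 are all 1, so H_0 ≅ Z.
  H_1: rank ker ∂_1 − rank ∂_2 = (18 − 6) − 12 = 0, and ∂_2 has invariant factor 2 > 1, so H_1 ≅ Z/2Z.
  H_2: rank ker ∂_2 − rank ∂_3 = (12 − 12) − 0 = 0, and there is no ∂_3, so H_2 ≅ 0.

(K is a triangulation of the real projective plane RP^2.)

H_0 ≅ Z,  H_1 ≅ Z/2Z,  H_2 = 0.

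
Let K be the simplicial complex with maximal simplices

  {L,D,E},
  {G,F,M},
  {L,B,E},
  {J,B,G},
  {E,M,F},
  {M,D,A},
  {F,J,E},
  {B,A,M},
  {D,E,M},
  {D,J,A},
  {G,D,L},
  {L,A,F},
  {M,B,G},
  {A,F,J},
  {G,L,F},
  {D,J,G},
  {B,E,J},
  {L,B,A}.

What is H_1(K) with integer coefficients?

H_1 = Z^2.

Order the vertices as A < B < D < E < F < G < J < L < M. Listing each simplex with vertices in this order, K has dimension 2 with simplices:

  0-simplices (9): A, B, D, E, F, G, J, L, M
  1-simplices (27): AB, AD, AF, AJ, AL, AM, BE, BG, BJ, BL, BM, DE, DG, DJ, DL, DM, EF, EJ, EL, EM, FG, FJ, FL, FM, GJ, GL, GM
  2-simplices (18): ABL, ABM, ADJ, ADM, AFJ, AFL, BEJ, BEL, BGJ, BGM, DEL, DEM, DGJ, DGL, EFJ, EFM, FGL, FGM

Hence C_0 ≅ Z^9, C_1 ≅ Z^27, C_2 ≅ Z^18.

The boundary map ∂_1: C_1 → C_0 maps an edge to its endpoints' difference, ∂[p,q] = q − p. For instance
  ∂DG = G − D.
This gives a 9×27 integer matrix of rank 8; reducing to Smith normal form yields diagonal entries (1,1,1,1,1,1,1,1).

The boundary map ∂_2: C_2 → C_1 sends each 2-simplex [p,q,r] to [q,r] − [p,r] + [p,q]. For instance
  ∂ADJ = DJ − AJ + AD,
  ∂BEJ = EJ − BJ + BE.
This gives a 27×18 integer matrix of rank 17; reducing to Smith normal form yields diagonal entries (1,1,1,1,1,1,1,1,1,1,1,1,1,1,1,1,1).

Reading off H_k = ker ∂_k / im ∂_{k+1}:

  H_1: rank ker ∂_1 − rank ∂_2 = (27 − 8) − 17 = 2, and the invariant factors of ∂_2 are all 1, so H_1 ≅ Z^2.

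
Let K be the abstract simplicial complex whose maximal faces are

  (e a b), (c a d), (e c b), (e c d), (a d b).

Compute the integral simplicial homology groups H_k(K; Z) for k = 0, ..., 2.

H_0 = Z,  H_1 = Z,  H_2 = 0.

Take the total order a < b < c < d < e on the vertex set. Then K (dimension 2) consists of the simplices:

  0-simplices (5): a, b, c, d, e
  1-simplices (10): ab, ac, ad, ae, bc, bd, be, cd, ce, de
  2-simplices (5): abd, abe, acd, bce, cde

so the chain groups are C_0 ≅ Z^5, C_1 ≅ Z^10, C_2 ≅ Z^5.

∂_1: C_1 → C_0 maps an edge to its endpoints' difference, ∂[p,q] = q − p.
The 5×10 boundary matrix has rank 4 and Smith normal form diag(1,1,1,1).

Boundary ∂_2: C_2 → C_1 sends each 2-simplex [p,q,r] to [q,r] − [p,r] + [p,q]. For instance
  ∂abd = bd − ad + ab,
  ∂abe = be − ae + ab.
As a 10×5 matrix over Z this has rank 5, with invariant factors (1,1,1,1,1).

Reading off H_k = ker ∂_k / im ∂_{k+1}:

  H_0: rank C_0 − rank ∂_1 = 5 − 4 = 1, and the invariant factors of ∂_1 are all 1, so H_0 ≅ Z.
  H_1: rank ker ∂_1 − rank ∂_2 = (10 − 4) − 5 = 1, and the invariant factors of ∂_2 are all 1, so H_1 ≅ Z.
  H_2: rank ker ∂_2 − rank ∂_3 = (5 − 5) − 0 = 0, and there is no ∂_3, so H_2 ≅ 0.

As a check, the Euler characteristic is 5 − 10 + 5 = 0, which agrees with 1 − 1 + 0 = 0.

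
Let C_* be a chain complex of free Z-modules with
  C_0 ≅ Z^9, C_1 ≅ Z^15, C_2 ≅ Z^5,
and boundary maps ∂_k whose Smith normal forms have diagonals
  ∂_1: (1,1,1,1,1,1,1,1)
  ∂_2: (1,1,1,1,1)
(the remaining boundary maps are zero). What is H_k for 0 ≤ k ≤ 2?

H_0: b_0 = 9 − 0 − 8 = 1; torsion from ∂_1 factors > 1: none. So H_0 ≅ Z.
H_1: b_1 = 15 − 8 − 5 = 2; torsion from ∂_2 factors > 1: none. So H_1 ≅ Z^2.
H_2: b_2 = 5 − 5 − 0 = 0; torsion from ∂_3 factors > 1: none. So H_2 ≅ 0.

H_0 ≅ Z,  H_1 ≅ Z^2,  H_2 = 0.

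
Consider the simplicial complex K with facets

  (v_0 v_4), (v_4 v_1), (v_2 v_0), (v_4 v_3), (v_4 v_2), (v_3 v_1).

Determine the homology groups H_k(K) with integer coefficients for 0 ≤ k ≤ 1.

H_0 = Z,  H_1 = Z^2.

Fix the vertex order v_0 < v_1 < v_2 < v_3 < v_4 and write every simplex with vertices in increasing order. Then dim K = 1 and the simplices of K are:

  0-simplices (5): [v_0], [v_1], [v_2], [v_3], [v_4]
  1-simplices (6): [v_0,v_2], [v_0,v_4], [v_1,v_3], [v_1,v_4], [v_2,v_4], [v_3,v_4]

giving chain groups C_0 ≅ Z^5, C_1 ≅ Z^6.

Boundary ∂_1: C_1 → C_0 is given by ∂[p,q] = [q] − [p]. For instance
  ∂[v_3,v_4] = [v_4] − [v_3].
The 5×6 boundary matrix has rank 4 and Smith normal form diag(1,1,1,1).

From H_k ≅ ker(∂_k) / im(∂_{k+1}) we obtain:

  H_0: rank C_0 − rank ∂_1 = 5 − 4 = 1, and the invariant factors of ∂_1 are all 1, so H_0 ≅ Z.
  H_1: rank ker ∂_1 − rank ∂_2 = (6 − 4) − 0 = 2, and there is no ∂_2, so H_1 ≅ Z^2.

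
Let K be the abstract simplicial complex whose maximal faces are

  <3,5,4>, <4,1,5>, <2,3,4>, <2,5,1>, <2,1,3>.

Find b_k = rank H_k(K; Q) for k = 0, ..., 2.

b_0 = 1, b_1 = 1, b_2 = 0.

Take the total order 1 < 2 < 3 < 4 < 5 on the vertex set. Then K (dimension 2) consists of the simplices:

  0-simplices (5): [1], [2], [3], [4], [5]
  1-simplices (10): [1,2], [1,3], [1,4], [1,5], [2,3], [2,4], [2,5], [3,4], [3,5], [4,5]
  2-simplices (5): [1,2,3], [1,2,5], [1,4,5], [2,3,4], [3,4,5]

giving chain groups C_0 ≅ Z^5, C_1 ≅ Z^10, C_2 ≅ Z^5.

Boundary ∂_1: C_1 → C_0 is given by ∂[p,q] = [q] − [p].
This gives a 5×10 integer matrix of rank 4; reducing to Smith normal form yields diagonal entries (1,1,1,1).

Boundary ∂_2: C_2 → C_1 sends each 2-simplex [p,q,r] to [q,r] − [p,r] + [p,q]. For instance
  ∂[2,3,4] = [3,4] − [2,4] + [2,3],
  ∂[1,2,5] = [2,5] − [1,5] + [1,2].
The resulting 10×5 matrix has rank 5, and its Smith normal form has invariant factors (1,1,1,1,1).

Reading off H_k = ker ∂_k / im ∂_{k+1}:

  H_0: rank C_0 − rank ∂_1 = 5 − 4 = 1, and the invariant factors of ∂_1 are all 1, so H_0 = Z.
  H_1: rank ker ∂_1 − rank ∂_2 = (10 − 4) − 5 = 1, and the invariant factors of ∂_2 are all 1, so H_1 = Z.
  H_2: rank ker ∂_2 − rank ∂_3 = (5 − 5) − 0 = 0, and there is no ∂_3, so H_2 = 0.

Hence the Betti numbers are b_0 = 1, b_1 = 1, b_2 = 0.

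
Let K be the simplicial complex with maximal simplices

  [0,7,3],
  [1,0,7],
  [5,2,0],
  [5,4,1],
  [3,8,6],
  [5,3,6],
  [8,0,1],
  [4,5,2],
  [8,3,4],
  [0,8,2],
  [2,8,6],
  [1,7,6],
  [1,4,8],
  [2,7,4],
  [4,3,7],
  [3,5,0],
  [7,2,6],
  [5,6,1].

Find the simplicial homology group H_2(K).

H_2 = Z.

K has 9 vertices, 27 edges, 18 triangles.
rank ∂_2 = 17, rank ∂_3 = 0 ⇒ b_2 = 18 − 17 − 0 = 1. So H_2 ≅ Z.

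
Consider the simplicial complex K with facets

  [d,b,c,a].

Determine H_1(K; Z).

H_1 = 0.

K has 4 vertices, 6 edges, 4 triangles, 1 3-simplex.
rank ∂_1 = 3, rank ∂_2 = 3 ⇒ b_1 = 6 − 3 − 3 = 0; all invariant factors of ∂_2 are 1 so no torsion. So H_1 ≅ 0.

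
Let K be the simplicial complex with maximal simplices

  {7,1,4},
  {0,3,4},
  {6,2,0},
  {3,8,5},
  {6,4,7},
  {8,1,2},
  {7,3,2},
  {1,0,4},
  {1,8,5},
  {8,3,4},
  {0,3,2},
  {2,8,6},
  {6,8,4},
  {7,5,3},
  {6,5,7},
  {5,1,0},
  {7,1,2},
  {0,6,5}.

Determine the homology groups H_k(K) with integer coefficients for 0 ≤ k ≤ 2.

Take the total order 0 < 1 < 2 < 3 < 4 < 5 < 6 < 7 < 8 on the vertex set. Then K (dimension 2) consists of the simplices:

  0-simplices (9): [0], [1], [2], [3], [4], [5], [6], [7], [8]
  1-simplices (27): (27 of them)
  2-simplices (18): [0,1,4], [0,1,5], [0,2,3], [0,2,6], [0,3,4], [0,5,6], [1,2,7], [1,2,8], [1,4,7], [1,5,8], [2,3,7], [2,6,8], [3,4,8], [3,5,7], [3,5,8], [4,6,7], [4,6,8], [5,6,7]

Hence C_0 ≅ Z^9, C_1 ≅ Z^27, C_2 ≅ Z^18.

Boundary ∂_1: C_1 → C_0 sends each edge [p,q] (with p < q) to q − p.
The 9×27 boundary matrix has rank 8 and Smith normal form diag(1,1,1,1,1,1,1,1).

The boundary map ∂_2: C_2 → C_1 acts by ∂[p,q,r] = [q,r] − [p,r] + [p,q]. For instance
  ∂[2,6,8] = [6,8] − [2,8] + [2,6],
  ∂[0,1,5] = [1,5] − [0,5] + [0,1].
As a 27×18 matrix over Z this has rank 17, with invariant factors (1,1,1,1,1,1,1,1,1,1,1,1,1,1,1,1,1).

Now H_k = ker ∂_k / im ∂_{k+1}, so:

  H_0: rank C_0 − rank ∂_1 = 9 − 8 = 1, and the invariant factors of ∂_1 are all 1, so H_0 ≅ Z.
  H_1: rank ker ∂_1 − rank ∂_2 = (27 − 8) − 17 = 2, and the invariant factors of ∂_2 are all 1, so H_1 ≅ Z^2.
  H_2: rank ker ∂_2 − rank ∂_3 = (18 − 17) − 0 = 1, and there is no ∂_3, so H_2 ≅ Z.

H_0 = Z,  H_1 = Z^2,  H_2 = Z.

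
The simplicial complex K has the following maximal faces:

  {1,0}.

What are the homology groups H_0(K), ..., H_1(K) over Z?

H_0 = Z,  H_1 = 0.

Take the total order 0 < 1 on the vertex set. Then K (dimension 1) consists of the simplices:

  0-simplices (2): [0], [1]
  1-simplices (1): [0,1]

Hence C_0 ≅ Z^2, C_1 ≅ Z^1.

The boundary map ∂_1: C_1 → C_0 maps an edge to its endpoints' difference, ∂[p,q] = q − p. For instance
  ∂[0,1] = [1] − [0].
The 2×1 boundary matrix has rank 1 and Smith normal form diag(1).

Now H_k = ker ∂_k / im ∂_{k+1}, so:

  H_0: rank C_0 − rank ∂_1 = 2 − 1 = 1, and the invariant factors of ∂_1 are all 1, so H_0 = Z.
  H_1: rank ker ∂_1 − rank ∂_2 = (1 − 1) − 0 = 0, and there is no ∂_2, so H_1 = 0.

As a check, the Euler characteristic is 2 − 1 = 1, which agrees with 1 − 0 = 1.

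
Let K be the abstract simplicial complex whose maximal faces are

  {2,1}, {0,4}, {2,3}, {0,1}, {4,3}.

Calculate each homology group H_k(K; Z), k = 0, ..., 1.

H_0 = Z,  H_1 = Z.

Fix the vertex order 0 < 1 < 2 < 3 < 4 and write every simplex with vertices in increasing order. Then dim K = 1 and the simplices of K are:

  0-simplices (5): [0], [1], [2], [3], [4]
  1-simplices (5): [0,1], [0,4], [1,2], [2,3], [3,4]

giving chain groups C_0 ≅ Z^5, C_1 ≅ Z^5.

The boundary map ∂_1: C_1 → C_0 maps an edge to its endpoints' difference, ∂[p,q] = q − p. For instance
  ∂[3,4] = [4] − [3].
The resulting 5×5 matrix has rank 4, and its Smith normal form has invariant factors (1,1,1,1).

Now H_k = ker ∂_k / im ∂_{k+1}, so:

  H_0: rank C_0 − rank ∂_1 = 5 − 4 = 1, and the invariant factors of ∂_1 are all 1, so H_0 ≅ Z.
  H_1: rank ker ∂_1 − rank ∂_2 = (5 − 4) − 0 = 1, and there is no ∂_2, so H_1 ≅ Z.

As a check, the Euler characteristic is 5 − 5 = 0, which agrees with 1 − 1 = 0.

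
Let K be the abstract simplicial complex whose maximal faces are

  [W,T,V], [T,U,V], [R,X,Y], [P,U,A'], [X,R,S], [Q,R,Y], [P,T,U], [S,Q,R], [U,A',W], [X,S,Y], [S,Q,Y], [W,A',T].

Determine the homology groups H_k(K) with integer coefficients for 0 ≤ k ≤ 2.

Take the total order P < Q < R < S < T < U < V < W < X < Y < A' on the vertex set. Then K (dimension 2) consists of the simplices:

  0-simplices (11): [P], [Q], [R], [S], [T], [U], [V], [W], [X], [Y], [A']
  1-simplices (21): [P,T], [P,U], [P,A'], [Q,R], [Q,S], [Q,Y], [R,S], [R,X], [R,Y], [S,X], [S,Y], [T,U], [T,V], [T,W], [T,A'], [U,V], [U,W], [U,A'], [V,W], [W,A'], [X,Y]
  2-simplices (12): [P,T,U], [P,U,A'], [Q,R,S], [Q,R,Y], [Q,S,Y], [R,S,X], [R,X,Y], [S,X,Y], [T,U,V], [T,V,W], [T,W,A'], [U,W,A']

Hence C_0 ≅ Z^11, C_1 ≅ Z^21, C_2 ≅ Z^12.

The boundary map ∂_1: C_1 → C_0 is given by ∂[p,q] = [q] − [p].
This gives a 11×21 integer matrix of rank 9; reducing to Smith normal form yields diagonal entries (1,1,1,1,1,1,1,1,1).

Boundary ∂_2: C_2 → C_1 maps a triangle to the signed sum of its edges. For instance
  ∂[T,U,V] = [U,V] − [T,V] + [T,U],
  ∂[Q,S,Y] = [S,Y] − [Q,Y] + [Q,S].
The resulting 21×12 matrix has rank 11, and its Smith normal form has invariant factors (1,1,1,1,1,1,1,1,1,1,1).

Now H_k = ker ∂_k / im ∂_{k+1}, so:

  H_0: rank C_0 − rank ∂_1 = 11 − 9 = 2, and the invariant factors of ∂_1 are all 1, so H_0 = Z^2.
  H_1: rank ker ∂_1 − rank ∂_2 = (21 − 9) − 11 = 1, and the invariant factors of ∂_2 are all 1, so H_1 = Z.
  H_2: rank ker ∂_2 − rank ∂_3 = (12 − 11) − 0 = 1, and there is no ∂_3, so H_2 = Z.

As a check, the Euler characteristic is 11 − 21 + 12 = 2, which agrees with 2 − 1 + 1 = 2.

H_0 ≅ Z^2,  H_1 ≅ Z,  H_2 ≅ Z.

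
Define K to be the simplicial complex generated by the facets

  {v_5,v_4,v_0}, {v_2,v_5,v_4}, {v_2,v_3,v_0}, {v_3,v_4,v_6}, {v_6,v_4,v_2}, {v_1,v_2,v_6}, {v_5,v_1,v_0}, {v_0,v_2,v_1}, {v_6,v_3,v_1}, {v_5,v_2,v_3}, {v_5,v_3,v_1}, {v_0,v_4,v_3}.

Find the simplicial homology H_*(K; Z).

H_0 ≅ Z,  H_1 ≅ Z/2,  H_2 = 0.

Fix the vertex order v_0 < v_1 < v_2 < v_3 < v_4 < v_5 < v_6 and write every simplex with vertices in increasing order. Then dim K = 2 and the simplices of K are:

  0-simplices (7): [v_0], [v_1], [v_2], [v_3], [v_4], [v_5], [v_6]
  1-simplices (18): (18 of them)
  2-simplices (12): (12 of them)

so the chain groups are C_0 ≅ Z^7, C_1 ≅ Z^18, C_2 ≅ Z^12.

Boundary ∂_1: C_1 → C_0 is given by ∂[p,q] = [q] − [p].
The 7×18 boundary matrix has rank 6 and Smith normal form diag(1,1,1,1,1,1).

∂_2: C_2 → C_1 acts by ∂[p,q,r] = [q,r] − [p,r] + [p,q]. For instance
  ∂[v_2,v_3,v_5] = [v_3,v_5] − [v_2,v_5] + [v_2,v_3],
  ∂[v_0,v_1,v_5] = [v_1,v_5] − [v_0,v_5] + [v_0,v_1].
As a 18×12 matrix over Z this has rank 12, with invariant factors (1,1,1,1,1,1,1,1,1,1,1,2).

Reading off H_k = ker ∂_k / im ∂_{k+1}:

  H_0: rank C_0 − rank ∂_1 = 7 − 6 = 1, and the invariant factors of ∂_1 are all 1, so H_0 ≅ Z.
  H_1: rank ker ∂_1 − rank ∂_2 = (18 − 6) − 12 = 0, and ∂_2 has invariant factor 2 > 1, so H_1 ≅ Z/2.
  H_2: rank ker ∂_2 − rank ∂_3 = (12 − 12) − 0 = 0, and there is no ∂_3, so H_2 ≅ 0.

As a check, the Euler characteristic is 7 − 18 + 12 = 1, which agrees with 1 − 0 + 0 = 1.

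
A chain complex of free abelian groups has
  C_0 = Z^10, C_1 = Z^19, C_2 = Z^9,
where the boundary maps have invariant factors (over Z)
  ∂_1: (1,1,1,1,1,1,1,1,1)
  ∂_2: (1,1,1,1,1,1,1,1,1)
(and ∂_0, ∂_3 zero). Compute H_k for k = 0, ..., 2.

H_0 = Z,  H_1 = Z,  H_2 = 0.

H_0: b_0 = 10 − 0 − 9 = 1; torsion from ∂_1 factors > 1: none. So H_0 = Z.
H_1: b_1 = 19 − 9 − 9 = 1; torsion from ∂_2 factors > 1: none. So H_1 = Z.
H_2: b_2 = 9 − 9 − 0 = 0; torsion from ∂_3 factors > 1: none. So H_2 = 0.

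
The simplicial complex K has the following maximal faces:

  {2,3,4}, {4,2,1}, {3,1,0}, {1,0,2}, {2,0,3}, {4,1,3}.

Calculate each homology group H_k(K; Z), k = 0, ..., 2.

Fix the vertex order 0 < 1 < 2 < 3 < 4 and write every simplex with vertices in increasing order. Then dim K = 2 and the simplices of K are:

  0-simplices (5): [0], [1], [2], [3], [4]
  1-simplices (9): [0,1], [0,2], [0,3], [1,2], [1,3], [1,4], [2,3], [2,4], [3,4]
  2-simplices (6): [0,1,2], [0,1,3], [0,2,3], [1,2,4], [1,3,4], [2,3,4]

giving chain groups C_0 ≅ Z^5, C_1 ≅ Z^9, C_2 ≅ Z^6.

The boundary map ∂_1: C_1 → C_0 sends each edge [p,q] (with p < q) to q − p. For instance
  ∂[2,4] = [4] − [2].
As a 5×9 matrix over Z this has rank 4, with invariant factors (1,1,1,1).

The boundary map ∂_2: C_2 → C_1 acts by ∂[p,q,r] = [q,r] − [p,r] + [p,q]. For instance
  ∂[1,2,4] = [2,4] − [1,4] + [1,2],
  ∂[0,1,2] = [1,2] − [0,2] + [0,1].
The resulting 9×6 matrix has rank 5, and its Smith normal form has invariant factors (1,1,1,1,1).

Now H_k = ker ∂_k / im ∂_{k+1}, so:

  H_0: rank C_0 − rank ∂_1 = 5 − 4 = 1, and the invariant factors of ∂_1 are all 1, so H_0 ≅ Z.
  H_1: rank ker ∂_1 − rank ∂_2 = (9 − 4) − 5 = 0, and the invariant factors of ∂_2 are all 1, so H_1 ≅ 0.
  H_2: rank ker ∂_2 − rank ∂_3 = (6 − 5) − 0 = 1, and there is no ∂_3, so H_2 ≅ Z.

H_0 = Z,  H_1 = 0,  H_2 = Z.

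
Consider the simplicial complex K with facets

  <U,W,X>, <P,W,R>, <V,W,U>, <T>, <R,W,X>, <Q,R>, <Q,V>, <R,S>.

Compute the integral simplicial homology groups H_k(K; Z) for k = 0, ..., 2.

H_0 ≅ Z^2,  H_1 ≅ Z,  H_2 = 0.

Order the vertices as P < Q < R < S < T < U < V < W < X. Listing each simplex with vertices in this order, K has dimension 2 with simplices:

  0-simplices (9): P, Q, R, S, T, U, V, W, X
  1-simplices (12): PR, PW, QR, QV, RS, RW, RX, UV, UW, UX, VW, WX
  2-simplices (4): PRW, RWX, UVW, UWX

so the chain groups are C_0 ≅ Z^9, C_1 ≅ Z^12, C_2 ≅ Z^4.

∂_1: C_1 → C_0 is given by ∂[p,q] = [q] − [p].
The resulting 9×12 matrix has rank 7, and its Smith normal form has invariant factors (1,1,1,1,1,1,1).

The boundary map ∂_2: C_2 → C_1 maps a triangle to the signed sum of its edges. For instance
  ∂RWX = WX − RX + RW,
  ∂UVW = VW − UW + UV.
The resulting 12×4 matrix has rank 4, and its Smith normal form has invariant factors (1,1,1,1).

Now H_k = ker ∂_k / im ∂_{k+1}, so:

  H_0: rank C_0 − rank ∂_1 = 9 − 7 = 2, and the invariant factors of ∂_1 are all 1, so H_0 ≅ Z^2.
  H_1: rank ker ∂_1 − rank ∂_2 = (12 − 7) − 4 = 1, and the invariant factors of ∂_2 are all 1, so H_1 ≅ Z.
  H_2: rank ker ∂_2 − rank ∂_3 = (4 − 4) − 0 = 0, and there is no ∂_3, so H_2 ≅ 0.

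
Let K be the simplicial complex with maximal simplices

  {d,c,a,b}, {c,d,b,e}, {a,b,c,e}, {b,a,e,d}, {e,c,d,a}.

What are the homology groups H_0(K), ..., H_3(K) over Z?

Fix the vertex order a < b < c < d < e and write every simplex with vertices in increasing order. Then dim K = 3 and the simplices of K are:

  0-simplices (5): a, b, c, d, e
  1-simplices (10): ab, ac, ad, ae, bc, bd, be, cd, ce, de
  2-simplices (10): abc, abd, abe, acd, ace, ade, bcd, bce, bde, cde
  3-simplices (5): abcd, abce, abde, acde, bcde

giving chain groups C_0 ≅ Z^5, C_1 ≅ Z^10, C_2 ≅ Z^10, C_3 ≅ Z^5.

The boundary map ∂_1: C_1 → C_0 maps an edge to its endpoints' difference, ∂[p,q] = q − p. For instance
  ∂ac = c − a.
The 5×10 boundary matrix has rank 4 and Smith normal form diag(1,1,1,1).

Boundary ∂_2: C_2 → C_1 maps a triangle to the signed sum of its edges. For instance
  ∂abe = be − ae + ab,
  ∂abd = bd − ad + ab.
The resulting 10×10 matrix has rank 6, and its Smith normal form has invariant factors (1,1,1,1,1,1).

The boundary map ∂_3: C_3 → C_2 sends each 3-simplex σ to the alternating sum Σ_i (−1)^i (σ with its i-th vertex removed). For instance
  ∂abde = bde − ade + abe − abd,
  ∂bcde = cde − bde + bce − bcd.
The 10×5 boundary matrix has rank 4 and Smith normal form diag(1,1,1,1).

Now H_k = ker ∂_k / im ∂_{k+1}, so:

  H_0: rank C_0 − rank ∂_1 = 5 − 4 = 1, and the invariant factors of ∂_1 are all 1, so H_0 = Z.
  H_1: rank ker ∂_1 − rank ∂_2 = (10 − 4) − 6 = 0, and the invariant factors of ∂_2 are all 1, so H_1 = 0.
  H_2: rank ker ∂_2 − rank ∂_3 = (10 − 6) − 4 = 0, and the invariant factors of ∂_3 are all 1, so H_2 = 0.
  H_3: rank ker ∂_3 − rank ∂_4 = (5 − 4) − 0 = 1, and there is no ∂_4, so H_3 = Z.

As a check, the Euler characteristic is 5 − 10 + 10 − 5 = 0, which agrees with 1 − 0 + 0 − 1 = 0.

H_0 ≅ Z,  H_1 = 0,  H_2 = 0,  H_3 ≅ Z.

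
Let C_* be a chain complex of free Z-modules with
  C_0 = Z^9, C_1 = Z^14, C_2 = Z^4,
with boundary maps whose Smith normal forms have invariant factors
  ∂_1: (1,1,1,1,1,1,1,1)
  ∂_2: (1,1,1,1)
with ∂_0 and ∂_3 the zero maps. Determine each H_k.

H_0: b_0 = 9 − 0 − 8 = 1; torsion from ∂_1 factors > 1: none. So H_0 ≅ Z.
H_1: b_1 = 14 − 8 − 4 = 2; torsion from ∂_2 factors > 1: none. So H_1 ≅ Z^2.
H_2: b_2 = 4 − 4 − 0 = 0; torsion from ∂_3 factors > 1: none. So H_2 ≅ 0.

H_0 ≅ Z,  H_1 ≅ Z^2,  H_2 = 0.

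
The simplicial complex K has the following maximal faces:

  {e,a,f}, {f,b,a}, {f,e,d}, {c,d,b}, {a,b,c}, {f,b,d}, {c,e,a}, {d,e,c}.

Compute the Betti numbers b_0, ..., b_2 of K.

Take the total order a < b < c < d < e < f on the vertex set. Then K (dimension 2) consists of the simplices:

  0-simplices (6): a, b, c, d, e, f
  1-simplices (12): ab, ac, ae, af, bc, bd, bf, cd, ce, de, df, ef
  2-simplices (8): abc, abf, ace, aef, bcd, bdf, cde, def

giving chain groups C_0 ≅ Z^6, C_1 ≅ Z^12, C_2 ≅ Z^8.

Boundary ∂_1: C_1 → C_0 maps an edge to its endpoints' difference, ∂[p,q] = q − p. For instance
  ∂ae = e − a.
The resulting 6×12 matrix has rank 5, and its Smith normal form has invariant factors (1,1,1,1,1).

Boundary ∂_2: C_2 → C_1 maps a triangle to the signed sum of its edges. For instance
  ∂aef = ef − af + ae,
  ∂bdf = df − bf + bd.
As a 12×8 matrix over Z this has rank 7, with invariant factors (1,1,1,1,1,1,1).

Computing H_k = (kernel of ∂_k) / (image of ∂_{k+1}):

  H_0: rank C_0 − rank ∂_1 = 6 − 5 = 1, and the invariant factors of ∂_1 are all 1, so H_0 = Z.
  H_1: rank ker ∂_1 − rank ∂_2 = (12 − 5) − 7 = 0, and the invariant factors of ∂_2 are all 1, so H_1 = 0.
  H_2: rank ker ∂_2 − rank ∂_3 = (8 − 7) − 0 = 1, and there is no ∂_3, so H_2 = Z.

Hence the Betti numbers are b_0 = 1, b_1 = 0, b_2 = 1.

b_0 = 1, b_1 = 0, b_2 = 1.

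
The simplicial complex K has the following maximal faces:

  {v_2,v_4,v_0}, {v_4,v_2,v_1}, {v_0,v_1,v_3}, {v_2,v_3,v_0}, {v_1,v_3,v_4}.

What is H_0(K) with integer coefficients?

Take the total order v_0 < v_1 < v_2 < v_3 < v_4 on the vertex set. Then K (dimension 2) consists of the simplices:

  0-simplices (5): [v_0], [v_1], [v_2], [v_3], [v_4]
  1-simplices (10): [v_0,v_1], [v_0,v_2], [v_0,v_3], [v_0,v_4], [v_1,v_2], [v_1,v_3], [v_1,v_4], [v_2,v_3], [v_2,v_4], [v_3,v_4]
  2-simplices (5): [v_0,v_1,v_3], [v_0,v_2,v_3], [v_0,v_2,v_4], [v_1,v_2,v_4], [v_1,v_3,v_4]

giving chain groups C_0 ≅ Z^5, C_1 ≅ Z^10, C_2 ≅ Z^5.

Boundary ∂_1: C_1 → C_0 sends each edge [p,q] (with p < q) to q − p. For instance
  ∂[v_2,v_4] = [v_4] − [v_2].
As a 5×10 matrix over Z this has rank 4, with invariant factors (1,1,1,1).

Boundary ∂_2: C_2 → C_1 acts by ∂[p,q,r] = [q,r] − [p,r] + [p,q]. For instance
  ∂[v_0,v_1,v_3] = [v_1,v_3] − [v_0,v_3] + [v_0,v_1],
  ∂[v_1,v_2,v_4] = [v_2,v_4] − [v_1,v_4] + [v_1,v_2].
The 10×5 boundary matrix has rank 5 and Smith normal form diag(1,1,1,1,1).

From H_k ≅ ker(∂_k) / im(∂_{k+1}) we obtain:

  H_0: rank C_0 − rank ∂_1 = 5 − 4 = 1, and the invariant factors of ∂_1 are all 1, so H_0 = Z.

(K is a triangulation of the Möbius band.)

H_0 = Z.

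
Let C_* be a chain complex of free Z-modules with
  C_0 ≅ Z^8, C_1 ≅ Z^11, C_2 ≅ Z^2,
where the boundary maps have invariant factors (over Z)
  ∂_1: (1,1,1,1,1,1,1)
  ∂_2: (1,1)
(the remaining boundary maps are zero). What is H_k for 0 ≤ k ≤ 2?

H_0: b_0 = 8 − 0 − 7 = 1; torsion from ∂_1 factors > 1: none. So H_0 = Z.
H_1: b_1 = 11 − 7 − 2 = 2; torsion from ∂_2 factors > 1: none. So H_1 = Z^2.
H_2: b_2 = 2 − 2 − 0 = 0; torsion from ∂_3 factors > 1: none. So H_2 = 0.

H_0 = Z,  H_1 = Z^2,  H_2 = 0.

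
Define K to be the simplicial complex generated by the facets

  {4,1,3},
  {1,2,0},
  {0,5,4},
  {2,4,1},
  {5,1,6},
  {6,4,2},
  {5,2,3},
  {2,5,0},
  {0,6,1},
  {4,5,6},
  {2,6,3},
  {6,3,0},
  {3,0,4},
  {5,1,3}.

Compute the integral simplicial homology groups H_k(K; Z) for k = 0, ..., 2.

Fix the vertex order 0 < 1 < 2 < 3 < 4 < 5 < 6 and write every simplex with vertices in increasing order. Then dim K = 2 and the simplices of K are:

  0-simplices (7): [0], [1], [2], [3], [4], [5], [6]
  1-simplices (21): [0,1], [0,2], [0,3], [0,4], [0,5], [0,6], [1,2], [1,3], [1,4], [1,5], [1,6], [2,3], [2,4], [2,5], [2,6], [3,4], [3,5], [3,6], [4,5], [4,6], [5,6]
  2-simplices (14): [0,1,2], [0,1,6], [0,2,5], [0,3,4], [0,3,6], [0,4,5], [1,2,4], [1,3,4], [1,3,5], [1,5,6], [2,3,5], [2,3,6], [2,4,6], [4,5,6]

so the chain groups are C_0 ≅ Z^7, C_1 ≅ Z^21, C_2 ≅ Z^14.

Boundary ∂_1: C_1 → C_0 maps an edge to its endpoints' difference, ∂[p,q] = q − p.
As a 7×21 matrix over Z this has rank 6, with invariant factors (1,1,1,1,1,1).

∂_2: C_2 → C_1 sends each 2-simplex [p,q,r] to [q,r] − [p,r] + [p,q]. For instance
  ∂[0,3,6] = [3,6] − [0,6] + [0,3],
  ∂[1,3,4] = [3,4] − [1,4] + [1,3].
This gives a 21×14 integer matrix of rank 13; reducing to Smith normal form yields diagonal entries (1,1,1,1,1,1,1,1,1,1,1,1,1).

Reading off H_k = ker ∂_k / im ∂_{k+1}:

  H_0: rank C_0 − rank ∂_1 = 7 − 6 = 1, and the invariant factors of ∂_1 are all 1, so H_0 ≅ Z.
  H_1: rank ker ∂_1 − rank ∂_2 = (21 − 6) − 13 = 2, and the invariant factors of ∂_2 are all 1, so H_1 ≅ Z^2.
  H_2: rank ker ∂_2 − rank ∂_3 = (14 − 13) − 0 = 1, and there is no ∂_3, so H_2 ≅ Z.

As a check, the Euler characteristic is 7 − 21 + 14 = 0, which agrees with 1 − 2 + 1 = 0.
(K is a triangulation of the torus T^2.)

H_0 ≅ Z,  H_1 ≅ Z^2,  H_2 ≅ Z.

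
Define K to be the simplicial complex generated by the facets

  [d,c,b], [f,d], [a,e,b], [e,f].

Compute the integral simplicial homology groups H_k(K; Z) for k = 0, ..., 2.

H_0 = Z,  H_1 = Z,  H_2 = 0.

We work with the vertex ordering a < b < c < d < e < f. The simplices of K, each written with vertices in increasing order, are:

  0-simplices (6): a, b, c, d, e, f
  1-simplices (8): ab, ae, bc, bd, be, cd, df, ef
  2-simplices (2): abe, bcd

giving chain groups C_0 ≅ Z^6, C_1 ≅ Z^8, C_2 ≅ Z^2.

The boundary map ∂_1: C_1 → C_0 sends each edge [p,q] (with p < q) to q − p. For instance
  ∂bc = c − b.
The 6×8 boundary matrix has rank 5 and Smith normal form diag(1,1,1,1,1).

∂_2: C_2 → C_1 maps a triangle to the signed sum of its edges. For instance
  ∂abe = be − ae + ab,
  ∂bcd = cd − bd + bc.
The resulting 8×2 matrix has rank 2, and its Smith normal form has invariant factors (1,1).

Computing H_k = (kernel of ∂_k) / (image of ∂_{k+1}):

  H_0: rank C_0 − rank ∂_1 = 6 − 5 = 1, and the invariant factors of ∂_1 are all 1, so H_0 ≅ Z.
  H_1: rank ker ∂_1 − rank ∂_2 = (8 − 5) − 2 = 1, and the invariant factors of ∂_2 are all 1, so H_1 ≅ Z.
  H_2: rank ker ∂_2 − rank ∂_3 = (2 − 2) − 0 = 0, and there is no ∂_3, so H_2 ≅ 0.

As a check, the Euler characteristic is 6 − 8 + 2 = 0, which agrees with 1 − 1 + 0 = 0.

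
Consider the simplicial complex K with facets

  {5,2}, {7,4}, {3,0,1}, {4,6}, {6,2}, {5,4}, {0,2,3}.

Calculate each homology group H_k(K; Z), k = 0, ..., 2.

We work with the vertex ordering 0 < 1 < 2 < 3 < 4 < 5 < 6 < 7. The simplices of K, each written with vertices in increasing order, are:

  0-simplices (8): [0], [1], [2], [3], [4], [5], [6], [7]
  1-simplices (10): [0,1], [0,2], [0,3], [1,3], [2,3], [2,5], [2,6], [4,5], [4,6], [4,7]
  2-simplices (2): [0,1,3], [0,2,3]

so the chain groups are C_0 ≅ Z^8, C_1 ≅ Z^10, C_2 ≅ Z^2.

The boundary map ∂_1: C_1 → C_0 sends each edge [p,q] (with p < q) to q − p. For instance
  ∂[2,5] = [5] − [2].
This gives a 8×10 integer matrix of rank 7; reducing to Smith normal form yields diagonal entries (1,1,1,1,1,1,1).

∂_2: C_2 → C_1 maps a triangle to the signed sum of its edges. For instance
  ∂[0,1,3] = [1,3] − [0,3] + [0,1],
  ∂[0,2,3] = [2,3] − [0,3] + [0,2].
As a 10×2 matrix over Z this has rank 2, with invariant factors (1,1).

Now H_k = ker ∂_k / im ∂_{k+1}, so:

  H_0: rank C_0 − rank ∂_1 = 8 − 7 = 1, and the invariant factors of ∂_1 are all 1, so H_0 = Z.
  H_1: rank ker ∂_1 − rank ∂_2 = (10 − 7) − 2 = 1, and the invariant factors of ∂_2 are all 1, so H_1 = Z.
  H_2: rank ker ∂_2 − rank ∂_3 = (2 − 2) − 0 = 0, and there is no ∂_3, so H_2 = 0.

H_0 = Z,  H_1 = Z,  H_2 = 0.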